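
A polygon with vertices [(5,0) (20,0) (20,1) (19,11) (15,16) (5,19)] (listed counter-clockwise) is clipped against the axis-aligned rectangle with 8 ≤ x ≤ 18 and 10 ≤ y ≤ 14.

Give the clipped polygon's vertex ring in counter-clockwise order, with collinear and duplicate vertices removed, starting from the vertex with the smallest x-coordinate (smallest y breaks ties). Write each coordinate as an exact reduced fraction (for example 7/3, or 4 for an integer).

Clipped polygon: [(8,10) (18,10) (18,49/4) (83/5,14) (8,14)]

1. After x ≥ 8: [(8,0) (20,0) (20,1) (19,11) (15,16) (8,181/10)]
2. After x ≤ 18: [(8,0) (18,0) (18,49/4) (15,16) (8,181/10)]
3. After y ≥ 10: [(8,10) (18,10) (18,49/4) (15,16) (8,181/10)]
4. After y ≤ 14: [(8,14) (8,10) (18,10) (18,49/4) (83/5,14)]
5. Canonical ring: [(8,10) (18,10) (18,49/4) (83/5,14) (8,14)]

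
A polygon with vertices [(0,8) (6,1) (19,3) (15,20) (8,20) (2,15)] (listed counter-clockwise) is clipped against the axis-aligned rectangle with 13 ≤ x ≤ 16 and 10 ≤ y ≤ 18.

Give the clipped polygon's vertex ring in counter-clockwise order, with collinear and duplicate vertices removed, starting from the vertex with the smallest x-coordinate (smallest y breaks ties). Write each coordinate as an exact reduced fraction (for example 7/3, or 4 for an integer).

1. After x ≥ 13: [(13,27/13) (19,3) (15,20) (13,20)]
2. After x ≤ 16: [(13,27/13) (16,33/13) (16,63/4) (15,20) (13,20)]
3. After y ≥ 10: [(13,10) (16,10) (16,63/4) (15,20) (13,20)]
4. After y ≤ 18: [(13,18) (13,10) (16,10) (16,63/4) (263/17,18)]
5. Canonical ring: [(13,10) (16,10) (16,63/4) (263/17,18) (13,18)]

Clipped polygon: [(13,10) (16,10) (16,63/4) (263/17,18) (13,18)]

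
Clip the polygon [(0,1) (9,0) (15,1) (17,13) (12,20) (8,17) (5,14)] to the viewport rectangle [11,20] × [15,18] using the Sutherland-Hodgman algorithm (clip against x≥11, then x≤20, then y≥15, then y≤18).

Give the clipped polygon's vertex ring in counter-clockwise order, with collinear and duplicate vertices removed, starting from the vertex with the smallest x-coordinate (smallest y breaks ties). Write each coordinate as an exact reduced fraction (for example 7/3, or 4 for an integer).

Clipped polygon: [(11,15) (109/7,15) (94/7,18) (11,18)]

1. After x ≥ 11: [(11,1/3) (15,1) (17,13) (12,20) (11,77/4)]
2. After x ≤ 20: [(11,1/3) (15,1) (17,13) (12,20) (11,77/4)]
3. After y ≥ 15: [(11,15) (109/7,15) (12,20) (11,77/4)]
4. After y ≤ 18: [(11,18) (11,15) (109/7,15) (94/7,18)]
5. Canonical ring: [(11,15) (109/7,15) (94/7,18) (11,18)]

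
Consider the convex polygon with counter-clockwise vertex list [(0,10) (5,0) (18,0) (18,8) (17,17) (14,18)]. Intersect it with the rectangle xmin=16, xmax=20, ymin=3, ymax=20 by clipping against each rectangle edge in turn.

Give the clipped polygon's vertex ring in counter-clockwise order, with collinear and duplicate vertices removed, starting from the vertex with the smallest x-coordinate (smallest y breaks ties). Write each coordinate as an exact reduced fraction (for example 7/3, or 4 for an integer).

1. After x ≥ 16: [(16,0) (18,0) (18,8) (17,17) (16,52/3)]
2. After x ≤ 20: [(16,0) (18,0) (18,8) (17,17) (16,52/3)]
3. After y ≥ 3: [(16,3) (18,3) (18,8) (17,17) (16,52/3)]
4. After y ≤ 20: [(16,3) (18,3) (18,8) (17,17) (16,52/3)]
5. Canonical ring: [(16,3) (18,3) (18,8) (17,17) (16,52/3)]

Clipped polygon: [(16,3) (18,3) (18,8) (17,17) (16,52/3)]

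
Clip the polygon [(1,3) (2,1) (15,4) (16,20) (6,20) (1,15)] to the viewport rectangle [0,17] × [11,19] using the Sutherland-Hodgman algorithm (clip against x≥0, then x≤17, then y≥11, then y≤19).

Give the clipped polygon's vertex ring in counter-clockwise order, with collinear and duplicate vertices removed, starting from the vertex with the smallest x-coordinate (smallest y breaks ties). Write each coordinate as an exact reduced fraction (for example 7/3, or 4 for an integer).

Clipped polygon: [(1,11) (247/16,11) (255/16,19) (5,19) (1,15)]

1. After x ≥ 0: [(1,3) (2,1) (15,4) (16,20) (6,20) (1,15)]
2. After x ≤ 17: [(1,3) (2,1) (15,4) (16,20) (6,20) (1,15)]
3. After y ≥ 11: [(1,11) (247/16,11) (16,20) (6,20) (1,15)]
4. After y ≤ 19: [(1,11) (247/16,11) (255/16,19) (5,19) (1,15)]
5. Canonical ring: [(1,11) (247/16,11) (255/16,19) (5,19) (1,15)]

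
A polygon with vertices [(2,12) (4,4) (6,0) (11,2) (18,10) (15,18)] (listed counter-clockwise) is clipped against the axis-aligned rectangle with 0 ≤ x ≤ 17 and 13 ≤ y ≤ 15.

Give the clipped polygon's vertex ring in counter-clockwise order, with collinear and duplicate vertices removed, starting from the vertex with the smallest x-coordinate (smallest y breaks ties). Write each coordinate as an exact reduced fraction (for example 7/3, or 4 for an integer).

1. After x ≥ 0: [(2,12) (4,4) (6,0) (11,2) (18,10) (15,18)]
2. After x ≤ 17: [(2,12) (4,4) (6,0) (11,2) (17,62/7) (17,38/3) (15,18)]
3. After y ≥ 13: [(25/6,13) (135/8,13) (15,18)]
4. After y ≤ 15: [(17/2,15) (25/6,13) (135/8,13) (129/8,15)]
5. Canonical ring: [(25/6,13) (135/8,13) (129/8,15) (17/2,15)]

Clipped polygon: [(25/6,13) (135/8,13) (129/8,15) (17/2,15)]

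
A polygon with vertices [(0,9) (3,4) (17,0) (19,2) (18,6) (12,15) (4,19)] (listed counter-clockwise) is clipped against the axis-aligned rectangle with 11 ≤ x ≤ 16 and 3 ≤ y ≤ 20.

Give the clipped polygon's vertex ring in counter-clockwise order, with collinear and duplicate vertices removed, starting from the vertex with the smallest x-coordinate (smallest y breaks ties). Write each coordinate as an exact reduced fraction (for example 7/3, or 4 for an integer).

Clipped polygon: [(11,3) (16,3) (16,9) (12,15) (11,31/2)]

1. After x ≥ 11: [(11,12/7) (17,0) (19,2) (18,6) (12,15) (11,31/2)]
2. After x ≤ 16: [(11,12/7) (16,2/7) (16,9) (12,15) (11,31/2)]
3. After y ≥ 3: [(11,3) (16,3) (16,9) (12,15) (11,31/2)]
4. After y ≤ 20: [(11,3) (16,3) (16,9) (12,15) (11,31/2)]
5. Canonical ring: [(11,3) (16,3) (16,9) (12,15) (11,31/2)]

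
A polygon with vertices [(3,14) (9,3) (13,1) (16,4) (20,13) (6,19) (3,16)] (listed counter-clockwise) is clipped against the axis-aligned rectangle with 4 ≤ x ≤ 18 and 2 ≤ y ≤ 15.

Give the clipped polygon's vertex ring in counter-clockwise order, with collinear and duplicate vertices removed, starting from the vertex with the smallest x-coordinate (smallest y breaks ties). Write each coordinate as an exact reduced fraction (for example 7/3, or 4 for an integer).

Clipped polygon: [(4,73/6) (9,3) (11,2) (14,2) (16,4) (18,17/2) (18,97/7) (46/3,15) (4,15)]

1. After x ≥ 4: [(4,73/6) (9,3) (13,1) (16,4) (20,13) (6,19) (4,17)]
2. After x ≤ 18: [(4,73/6) (9,3) (13,1) (16,4) (18,17/2) (18,97/7) (6,19) (4,17)]
3. After y ≥ 2: [(4,73/6) (9,3) (11,2) (14,2) (16,4) (18,17/2) (18,97/7) (6,19) (4,17)]
4. After y ≤ 15: [(4,15) (4,73/6) (9,3) (11,2) (14,2) (16,4) (18,17/2) (18,97/7) (46/3,15)]
5. Canonical ring: [(4,73/6) (9,3) (11,2) (14,2) (16,4) (18,17/2) (18,97/7) (46/3,15) (4,15)]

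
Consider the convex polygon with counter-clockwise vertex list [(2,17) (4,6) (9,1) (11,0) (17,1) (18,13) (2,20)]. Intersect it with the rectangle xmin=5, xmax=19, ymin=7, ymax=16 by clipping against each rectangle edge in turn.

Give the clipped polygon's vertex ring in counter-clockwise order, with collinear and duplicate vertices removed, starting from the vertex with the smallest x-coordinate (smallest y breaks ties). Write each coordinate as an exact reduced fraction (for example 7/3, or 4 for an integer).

Clipped polygon: [(5,7) (35/2,7) (18,13) (78/7,16) (5,16)]

1. After x ≥ 5: [(5,5) (9,1) (11,0) (17,1) (18,13) (5,299/16)]
2. After x ≤ 19: [(5,5) (9,1) (11,0) (17,1) (18,13) (5,299/16)]
3. After y ≥ 7: [(5,7) (35/2,7) (18,13) (5,299/16)]
4. After y ≤ 16: [(5,16) (5,7) (35/2,7) (18,13) (78/7,16)]
5. Canonical ring: [(5,7) (35/2,7) (18,13) (78/7,16) (5,16)]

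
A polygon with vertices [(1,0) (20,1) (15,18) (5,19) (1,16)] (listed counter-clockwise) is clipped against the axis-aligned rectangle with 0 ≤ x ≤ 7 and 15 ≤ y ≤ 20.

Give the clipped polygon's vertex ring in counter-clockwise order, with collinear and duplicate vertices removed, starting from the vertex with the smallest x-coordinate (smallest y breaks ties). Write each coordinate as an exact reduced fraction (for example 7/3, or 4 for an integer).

Clipped polygon: [(1,15) (7,15) (7,94/5) (5,19) (1,16)]

1. After x ≥ 0: [(1,0) (20,1) (15,18) (5,19) (1,16)]
2. After x ≤ 7: [(1,0) (7,6/19) (7,94/5) (5,19) (1,16)]
3. After y ≥ 15: [(1,15) (7,15) (7,94/5) (5,19) (1,16)]
4. After y ≤ 20: [(1,15) (7,15) (7,94/5) (5,19) (1,16)]
5. Canonical ring: [(1,15) (7,15) (7,94/5) (5,19) (1,16)]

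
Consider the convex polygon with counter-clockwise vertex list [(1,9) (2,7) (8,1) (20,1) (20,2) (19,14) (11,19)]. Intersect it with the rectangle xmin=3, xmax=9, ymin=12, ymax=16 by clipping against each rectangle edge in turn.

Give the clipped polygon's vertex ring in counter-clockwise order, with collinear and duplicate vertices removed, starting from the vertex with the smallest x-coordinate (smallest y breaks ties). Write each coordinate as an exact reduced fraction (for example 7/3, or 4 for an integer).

Clipped polygon: [(4,12) (9,12) (9,16) (8,16)]

1. After x ≥ 3: [(3,11) (3,6) (8,1) (20,1) (20,2) (19,14) (11,19)]
2. After x ≤ 9: [(9,17) (3,11) (3,6) (8,1) (9,1)]
3. After y ≥ 12: [(9,12) (9,17) (4,12)]
4. After y ≤ 16: [(9,12) (9,16) (8,16) (4,12)]
5. Canonical ring: [(4,12) (9,12) (9,16) (8,16)]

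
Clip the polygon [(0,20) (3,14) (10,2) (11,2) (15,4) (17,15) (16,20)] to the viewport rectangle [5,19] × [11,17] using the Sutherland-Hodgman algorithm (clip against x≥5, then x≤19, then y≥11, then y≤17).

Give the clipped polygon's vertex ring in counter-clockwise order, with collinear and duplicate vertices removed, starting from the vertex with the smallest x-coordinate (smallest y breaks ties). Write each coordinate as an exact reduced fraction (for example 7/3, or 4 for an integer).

Clipped polygon: [(5,11) (179/11,11) (17,15) (83/5,17) (5,17)]

1. After x ≥ 5: [(5,20) (5,74/7) (10,2) (11,2) (15,4) (17,15) (16,20)]
2. After x ≤ 19: [(5,20) (5,74/7) (10,2) (11,2) (15,4) (17,15) (16,20)]
3. After y ≥ 11: [(5,20) (5,11) (179/11,11) (17,15) (16,20)]
4. After y ≤ 17: [(5,17) (5,11) (179/11,11) (17,15) (83/5,17)]
5. Canonical ring: [(5,11) (179/11,11) (17,15) (83/5,17) (5,17)]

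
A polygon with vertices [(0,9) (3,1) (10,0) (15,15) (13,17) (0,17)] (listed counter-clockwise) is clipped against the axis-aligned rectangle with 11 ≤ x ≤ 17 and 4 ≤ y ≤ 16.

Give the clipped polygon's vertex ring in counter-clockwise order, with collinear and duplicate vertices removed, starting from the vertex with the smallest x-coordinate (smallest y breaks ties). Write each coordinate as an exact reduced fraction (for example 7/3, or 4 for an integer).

1. After x ≥ 11: [(11,3) (15,15) (13,17) (11,17)]
2. After x ≤ 17: [(11,3) (15,15) (13,17) (11,17)]
3. After y ≥ 4: [(11,4) (34/3,4) (15,15) (13,17) (11,17)]
4. After y ≤ 16: [(11,16) (11,4) (34/3,4) (15,15) (14,16)]
5. Canonical ring: [(11,4) (34/3,4) (15,15) (14,16) (11,16)]

Clipped polygon: [(11,4) (34/3,4) (15,15) (14,16) (11,16)]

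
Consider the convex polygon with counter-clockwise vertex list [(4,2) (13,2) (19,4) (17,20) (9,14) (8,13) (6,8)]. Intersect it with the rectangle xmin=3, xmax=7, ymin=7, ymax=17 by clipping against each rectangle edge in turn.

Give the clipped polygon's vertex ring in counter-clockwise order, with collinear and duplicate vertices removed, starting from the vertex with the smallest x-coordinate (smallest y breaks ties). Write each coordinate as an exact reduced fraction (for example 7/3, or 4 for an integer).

Clipped polygon: [(17/3,7) (7,7) (7,21/2) (6,8)]

1. After x ≥ 3: [(4,2) (13,2) (19,4) (17,20) (9,14) (8,13) (6,8)]
2. After x ≤ 7: [(4,2) (7,2) (7,21/2) (6,8)]
3. After y ≥ 7: [(17/3,7) (7,7) (7,21/2) (6,8)]
4. After y ≤ 17: [(17/3,7) (7,7) (7,21/2) (6,8)]
5. Canonical ring: [(17/3,7) (7,7) (7,21/2) (6,8)]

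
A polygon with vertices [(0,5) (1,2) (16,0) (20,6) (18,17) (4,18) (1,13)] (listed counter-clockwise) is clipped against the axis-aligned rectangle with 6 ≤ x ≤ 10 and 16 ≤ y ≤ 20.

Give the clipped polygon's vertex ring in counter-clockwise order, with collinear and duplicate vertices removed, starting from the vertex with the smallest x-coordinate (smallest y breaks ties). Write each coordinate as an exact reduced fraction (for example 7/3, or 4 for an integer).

1. After x ≥ 6: [(6,4/3) (16,0) (20,6) (18,17) (6,125/7)]
2. After x ≤ 10: [(6,4/3) (10,4/5) (10,123/7) (6,125/7)]
3. After y ≥ 16: [(6,16) (10,16) (10,123/7) (6,125/7)]
4. After y ≤ 20: [(6,16) (10,16) (10,123/7) (6,125/7)]
5. Canonical ring: [(6,16) (10,16) (10,123/7) (6,125/7)]

Clipped polygon: [(6,16) (10,16) (10,123/7) (6,125/7)]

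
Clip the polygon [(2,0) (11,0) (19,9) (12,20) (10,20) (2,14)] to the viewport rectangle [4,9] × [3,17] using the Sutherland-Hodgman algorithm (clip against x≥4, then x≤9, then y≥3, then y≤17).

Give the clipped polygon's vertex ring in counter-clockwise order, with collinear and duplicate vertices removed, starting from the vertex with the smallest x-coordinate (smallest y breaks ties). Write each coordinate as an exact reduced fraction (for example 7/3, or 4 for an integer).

Clipped polygon: [(4,3) (9,3) (9,17) (6,17) (4,31/2)]

1. After x ≥ 4: [(4,0) (11,0) (19,9) (12,20) (10,20) (4,31/2)]
2. After x ≤ 9: [(4,0) (9,0) (9,77/4) (4,31/2)]
3. After y ≥ 3: [(4,3) (9,3) (9,77/4) (4,31/2)]
4. After y ≤ 17: [(4,3) (9,3) (9,17) (6,17) (4,31/2)]
5. Canonical ring: [(4,3) (9,3) (9,17) (6,17) (4,31/2)]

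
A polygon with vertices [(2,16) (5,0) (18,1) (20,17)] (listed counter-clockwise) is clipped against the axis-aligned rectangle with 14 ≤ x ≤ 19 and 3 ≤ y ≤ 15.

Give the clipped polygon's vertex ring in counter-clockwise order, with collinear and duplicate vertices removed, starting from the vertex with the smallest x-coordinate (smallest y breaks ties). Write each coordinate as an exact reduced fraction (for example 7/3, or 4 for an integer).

Clipped polygon: [(14,3) (73/4,3) (19,9) (19,15) (14,15)]

1. After x ≥ 14: [(14,50/3) (14,9/13) (18,1) (20,17)]
2. After x ≤ 19: [(19,305/18) (14,50/3) (14,9/13) (18,1) (19,9)]
3. After y ≥ 3: [(19,305/18) (14,50/3) (14,3) (73/4,3) (19,9)]
4. After y ≤ 15: [(19,15) (14,15) (14,3) (73/4,3) (19,9)]
5. Canonical ring: [(14,3) (73/4,3) (19,9) (19,15) (14,15)]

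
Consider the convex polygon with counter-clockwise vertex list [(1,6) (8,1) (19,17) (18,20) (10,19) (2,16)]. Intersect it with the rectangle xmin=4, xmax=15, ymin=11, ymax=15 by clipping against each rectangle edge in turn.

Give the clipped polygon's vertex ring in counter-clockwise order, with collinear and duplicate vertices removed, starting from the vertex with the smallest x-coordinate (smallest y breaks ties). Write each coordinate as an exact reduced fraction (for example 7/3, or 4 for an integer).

Clipped polygon: [(4,11) (119/8,11) (15,123/11) (15,15) (4,15)]

1. After x ≥ 4: [(4,27/7) (8,1) (19,17) (18,20) (10,19) (4,67/4)]
2. After x ≤ 15: [(4,27/7) (8,1) (15,123/11) (15,157/8) (10,19) (4,67/4)]
3. After y ≥ 11: [(4,11) (119/8,11) (15,123/11) (15,157/8) (10,19) (4,67/4)]
4. After y ≤ 15: [(4,15) (4,11) (119/8,11) (15,123/11) (15,15)]
5. Canonical ring: [(4,11) (119/8,11) (15,123/11) (15,15) (4,15)]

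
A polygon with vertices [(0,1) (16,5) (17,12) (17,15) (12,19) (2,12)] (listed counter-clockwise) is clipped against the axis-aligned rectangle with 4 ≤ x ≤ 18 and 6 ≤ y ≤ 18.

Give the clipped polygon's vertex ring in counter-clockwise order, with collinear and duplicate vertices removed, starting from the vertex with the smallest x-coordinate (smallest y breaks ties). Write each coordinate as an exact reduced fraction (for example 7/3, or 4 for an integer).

Clipped polygon: [(4,6) (113/7,6) (17,12) (17,15) (53/4,18) (74/7,18) (4,67/5)]

1. After x ≥ 4: [(4,2) (16,5) (17,12) (17,15) (12,19) (4,67/5)]
2. After x ≤ 18: [(4,2) (16,5) (17,12) (17,15) (12,19) (4,67/5)]
3. After y ≥ 6: [(4,6) (113/7,6) (17,12) (17,15) (12,19) (4,67/5)]
4. After y ≤ 18: [(4,6) (113/7,6) (17,12) (17,15) (53/4,18) (74/7,18) (4,67/5)]
5. Canonical ring: [(4,6) (113/7,6) (17,12) (17,15) (53/4,18) (74/7,18) (4,67/5)]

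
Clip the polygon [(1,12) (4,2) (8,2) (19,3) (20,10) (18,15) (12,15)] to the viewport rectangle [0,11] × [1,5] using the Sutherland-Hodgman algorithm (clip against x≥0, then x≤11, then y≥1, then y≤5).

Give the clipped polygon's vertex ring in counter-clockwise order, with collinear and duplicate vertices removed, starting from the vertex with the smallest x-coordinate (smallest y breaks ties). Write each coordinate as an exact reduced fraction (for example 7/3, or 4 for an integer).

Clipped polygon: [(31/10,5) (4,2) (8,2) (11,25/11) (11,5)]

1. After x ≥ 0: [(1,12) (4,2) (8,2) (19,3) (20,10) (18,15) (12,15)]
2. After x ≤ 11: [(11,162/11) (1,12) (4,2) (8,2) (11,25/11)]
3. After y ≥ 1: [(11,162/11) (1,12) (4,2) (8,2) (11,25/11)]
4. After y ≤ 5: [(11,5) (31/10,5) (4,2) (8,2) (11,25/11)]
5. Canonical ring: [(31/10,5) (4,2) (8,2) (11,25/11) (11,5)]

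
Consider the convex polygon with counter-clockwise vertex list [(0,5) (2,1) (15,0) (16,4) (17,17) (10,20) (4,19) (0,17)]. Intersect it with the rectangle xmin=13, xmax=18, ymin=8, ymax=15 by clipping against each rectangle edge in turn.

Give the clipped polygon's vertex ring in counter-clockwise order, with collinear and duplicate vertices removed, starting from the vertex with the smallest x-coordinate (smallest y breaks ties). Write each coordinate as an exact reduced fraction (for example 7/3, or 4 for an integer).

Clipped polygon: [(13,8) (212/13,8) (219/13,15) (13,15)]

1. After x ≥ 13: [(13,2/13) (15,0) (16,4) (17,17) (13,131/7)]
2. After x ≤ 18: [(13,2/13) (15,0) (16,4) (17,17) (13,131/7)]
3. After y ≥ 8: [(13,8) (212/13,8) (17,17) (13,131/7)]
4. After y ≤ 15: [(13,15) (13,8) (212/13,8) (219/13,15)]
5. Canonical ring: [(13,8) (212/13,8) (219/13,15) (13,15)]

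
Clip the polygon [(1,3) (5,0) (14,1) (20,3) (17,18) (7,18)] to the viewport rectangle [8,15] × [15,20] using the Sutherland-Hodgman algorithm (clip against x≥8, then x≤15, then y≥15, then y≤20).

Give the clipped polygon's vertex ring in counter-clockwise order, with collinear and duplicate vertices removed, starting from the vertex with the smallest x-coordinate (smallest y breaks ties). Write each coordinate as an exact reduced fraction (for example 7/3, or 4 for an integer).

1. After x ≥ 8: [(8,1/3) (14,1) (20,3) (17,18) (8,18)]
2. After x ≤ 15: [(8,1/3) (14,1) (15,4/3) (15,18) (8,18)]
3. After y ≥ 15: [(8,15) (15,15) (15,18) (8,18)]
4. After y ≤ 20: [(8,15) (15,15) (15,18) (8,18)]
5. Canonical ring: [(8,15) (15,15) (15,18) (8,18)]

Clipped polygon: [(8,15) (15,15) (15,18) (8,18)]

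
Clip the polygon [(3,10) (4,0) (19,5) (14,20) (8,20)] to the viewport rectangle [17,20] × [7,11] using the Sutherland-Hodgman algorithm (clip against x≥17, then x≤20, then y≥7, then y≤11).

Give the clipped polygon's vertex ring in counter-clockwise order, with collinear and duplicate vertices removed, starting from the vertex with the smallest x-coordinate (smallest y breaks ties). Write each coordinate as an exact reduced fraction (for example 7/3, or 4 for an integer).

Clipped polygon: [(17,7) (55/3,7) (17,11)]

1. After x ≥ 17: [(17,13/3) (19,5) (17,11)]
2. After x ≤ 20: [(17,13/3) (19,5) (17,11)]
3. After y ≥ 7: [(17,7) (55/3,7) (17,11)]
4. After y ≤ 11: [(17,7) (55/3,7) (17,11)]
5. Canonical ring: [(17,7) (55/3,7) (17,11)]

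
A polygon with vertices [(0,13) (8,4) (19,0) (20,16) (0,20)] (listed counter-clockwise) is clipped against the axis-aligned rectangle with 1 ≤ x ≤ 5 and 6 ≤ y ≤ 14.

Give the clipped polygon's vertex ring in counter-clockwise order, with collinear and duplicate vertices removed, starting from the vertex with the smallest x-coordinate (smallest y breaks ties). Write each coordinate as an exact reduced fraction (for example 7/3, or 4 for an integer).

Clipped polygon: [(1,95/8) (5,59/8) (5,14) (1,14)]

1. After x ≥ 1: [(1,95/8) (8,4) (19,0) (20,16) (1,99/5)]
2. After x ≤ 5: [(1,95/8) (5,59/8) (5,19) (1,99/5)]
3. After y ≥ 6: [(1,95/8) (5,59/8) (5,19) (1,99/5)]
4. After y ≤ 14: [(1,14) (1,95/8) (5,59/8) (5,14)]
5. Canonical ring: [(1,95/8) (5,59/8) (5,14) (1,14)]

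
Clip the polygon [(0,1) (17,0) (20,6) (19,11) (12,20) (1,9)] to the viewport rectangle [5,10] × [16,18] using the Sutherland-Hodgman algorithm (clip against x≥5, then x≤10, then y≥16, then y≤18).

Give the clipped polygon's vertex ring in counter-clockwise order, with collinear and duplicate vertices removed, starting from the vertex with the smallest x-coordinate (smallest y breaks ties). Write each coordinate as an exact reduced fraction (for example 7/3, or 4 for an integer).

1. After x ≥ 5: [(5,12/17) (17,0) (20,6) (19,11) (12,20) (5,13)]
2. After x ≤ 10: [(5,12/17) (10,7/17) (10,18) (5,13)]
3. After y ≥ 16: [(10,16) (10,18) (8,16)]
4. After y ≤ 18: [(10,16) (10,18) (8,16)]
5. Canonical ring: [(8,16) (10,16) (10,18)]

Clipped polygon: [(8,16) (10,16) (10,18)]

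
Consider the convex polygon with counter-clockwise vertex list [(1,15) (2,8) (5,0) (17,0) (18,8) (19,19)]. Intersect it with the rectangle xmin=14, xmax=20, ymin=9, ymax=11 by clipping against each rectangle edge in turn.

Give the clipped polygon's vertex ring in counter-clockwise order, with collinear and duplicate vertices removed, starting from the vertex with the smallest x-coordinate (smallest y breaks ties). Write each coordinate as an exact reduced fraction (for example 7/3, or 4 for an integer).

1. After x ≥ 14: [(14,161/9) (14,0) (17,0) (18,8) (19,19)]
2. After x ≤ 20: [(14,161/9) (14,0) (17,0) (18,8) (19,19)]
3. After y ≥ 9: [(14,161/9) (14,9) (199/11,9) (19,19)]
4. After y ≤ 11: [(14,11) (14,9) (199/11,9) (201/11,11)]
5. Canonical ring: [(14,9) (199/11,9) (201/11,11) (14,11)]

Clipped polygon: [(14,9) (199/11,9) (201/11,11) (14,11)]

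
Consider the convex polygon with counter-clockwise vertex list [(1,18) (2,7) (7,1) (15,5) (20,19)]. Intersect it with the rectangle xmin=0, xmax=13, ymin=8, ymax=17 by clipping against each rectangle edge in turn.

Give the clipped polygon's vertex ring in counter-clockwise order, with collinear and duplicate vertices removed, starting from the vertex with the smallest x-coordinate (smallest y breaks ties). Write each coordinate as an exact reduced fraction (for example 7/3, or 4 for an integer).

Clipped polygon: [(12/11,17) (21/11,8) (13,8) (13,17)]

1. After x ≥ 0: [(1,18) (2,7) (7,1) (15,5) (20,19)]
2. After x ≤ 13: [(13,354/19) (1,18) (2,7) (7,1) (13,4)]
3. After y ≥ 8: [(13,8) (13,354/19) (1,18) (21/11,8)]
4. After y ≤ 17: [(13,8) (13,17) (12/11,17) (21/11,8)]
5. Canonical ring: [(12/11,17) (21/11,8) (13,8) (13,17)]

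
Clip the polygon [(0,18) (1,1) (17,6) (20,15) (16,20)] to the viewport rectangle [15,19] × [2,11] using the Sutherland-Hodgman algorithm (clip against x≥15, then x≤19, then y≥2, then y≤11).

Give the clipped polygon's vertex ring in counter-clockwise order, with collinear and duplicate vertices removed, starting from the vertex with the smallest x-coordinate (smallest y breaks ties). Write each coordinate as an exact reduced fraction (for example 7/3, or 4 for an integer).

Clipped polygon: [(15,43/8) (17,6) (56/3,11) (15,11)]

1. After x ≥ 15: [(15,159/8) (15,43/8) (17,6) (20,15) (16,20)]
2. After x ≤ 19: [(15,159/8) (15,43/8) (17,6) (19,12) (19,65/4) (16,20)]
3. After y ≥ 2: [(15,159/8) (15,43/8) (17,6) (19,12) (19,65/4) (16,20)]
4. After y ≤ 11: [(15,11) (15,43/8) (17,6) (56/3,11)]
5. Canonical ring: [(15,43/8) (17,6) (56/3,11) (15,11)]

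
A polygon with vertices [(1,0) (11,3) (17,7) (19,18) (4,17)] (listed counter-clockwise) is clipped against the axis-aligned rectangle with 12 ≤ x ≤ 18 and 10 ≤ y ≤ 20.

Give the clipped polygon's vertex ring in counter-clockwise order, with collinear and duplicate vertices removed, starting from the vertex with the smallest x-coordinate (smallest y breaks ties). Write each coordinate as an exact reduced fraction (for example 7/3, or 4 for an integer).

Clipped polygon: [(12,10) (193/11,10) (18,25/2) (18,269/15) (12,263/15)]

1. After x ≥ 12: [(12,11/3) (17,7) (19,18) (12,263/15)]
2. After x ≤ 18: [(12,11/3) (17,7) (18,25/2) (18,269/15) (12,263/15)]
3. After y ≥ 10: [(12,10) (193/11,10) (18,25/2) (18,269/15) (12,263/15)]
4. After y ≤ 20: [(12,10) (193/11,10) (18,25/2) (18,269/15) (12,263/15)]
5. Canonical ring: [(12,10) (193/11,10) (18,25/2) (18,269/15) (12,263/15)]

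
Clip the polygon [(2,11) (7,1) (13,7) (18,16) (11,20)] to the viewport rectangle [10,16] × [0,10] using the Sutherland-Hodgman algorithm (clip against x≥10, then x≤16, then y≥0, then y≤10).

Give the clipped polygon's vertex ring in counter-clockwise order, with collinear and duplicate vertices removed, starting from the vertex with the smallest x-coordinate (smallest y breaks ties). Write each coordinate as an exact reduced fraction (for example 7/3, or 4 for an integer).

Clipped polygon: [(10,4) (13,7) (44/3,10) (10,10)]

1. After x ≥ 10: [(10,19) (10,4) (13,7) (18,16) (11,20)]
2. After x ≤ 16: [(10,19) (10,4) (13,7) (16,62/5) (16,120/7) (11,20)]
3. After y ≥ 0: [(10,19) (10,4) (13,7) (16,62/5) (16,120/7) (11,20)]
4. After y ≤ 10: [(10,10) (10,4) (13,7) (44/3,10)]
5. Canonical ring: [(10,4) (13,7) (44/3,10) (10,10)]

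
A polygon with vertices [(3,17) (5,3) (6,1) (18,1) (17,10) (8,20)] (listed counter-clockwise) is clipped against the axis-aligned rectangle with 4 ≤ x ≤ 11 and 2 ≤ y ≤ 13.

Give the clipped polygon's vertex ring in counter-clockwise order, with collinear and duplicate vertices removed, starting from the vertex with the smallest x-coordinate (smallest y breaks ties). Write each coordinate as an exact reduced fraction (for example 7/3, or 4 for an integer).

1. After x ≥ 4: [(4,88/5) (4,10) (5,3) (6,1) (18,1) (17,10) (8,20)]
2. After x ≤ 11: [(4,88/5) (4,10) (5,3) (6,1) (11,1) (11,50/3) (8,20)]
3. After y ≥ 2: [(4,88/5) (4,10) (5,3) (11/2,2) (11,2) (11,50/3) (8,20)]
4. After y ≤ 13: [(4,13) (4,10) (5,3) (11/2,2) (11,2) (11,13)]
5. Canonical ring: [(4,10) (5,3) (11/2,2) (11,2) (11,13) (4,13)]

Clipped polygon: [(4,10) (5,3) (11/2,2) (11,2) (11,13) (4,13)]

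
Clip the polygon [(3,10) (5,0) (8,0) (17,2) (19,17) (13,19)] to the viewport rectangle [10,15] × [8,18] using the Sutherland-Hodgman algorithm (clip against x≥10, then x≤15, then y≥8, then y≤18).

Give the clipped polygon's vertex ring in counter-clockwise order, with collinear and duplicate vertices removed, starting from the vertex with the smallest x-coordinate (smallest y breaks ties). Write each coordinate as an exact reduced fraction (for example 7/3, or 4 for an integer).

1. After x ≥ 10: [(10,163/10) (10,4/9) (17,2) (19,17) (13,19)]
2. After x ≤ 15: [(10,163/10) (10,4/9) (15,14/9) (15,55/3) (13,19)]
3. After y ≥ 8: [(10,163/10) (10,8) (15,8) (15,55/3) (13,19)]
4. After y ≤ 18: [(107/9,18) (10,163/10) (10,8) (15,8) (15,18)]
5. Canonical ring: [(10,8) (15,8) (15,18) (107/9,18) (10,163/10)]

Clipped polygon: [(10,8) (15,8) (15,18) (107/9,18) (10,163/10)]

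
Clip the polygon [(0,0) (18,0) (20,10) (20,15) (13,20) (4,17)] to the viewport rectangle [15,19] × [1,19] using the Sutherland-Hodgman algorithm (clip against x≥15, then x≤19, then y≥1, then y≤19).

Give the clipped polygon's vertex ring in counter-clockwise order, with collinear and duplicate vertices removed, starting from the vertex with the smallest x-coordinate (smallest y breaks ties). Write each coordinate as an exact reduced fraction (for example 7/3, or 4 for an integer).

1. After x ≥ 15: [(15,0) (18,0) (20,10) (20,15) (15,130/7)]
2. After x ≤ 19: [(15,0) (18,0) (19,5) (19,110/7) (15,130/7)]
3. After y ≥ 1: [(15,1) (91/5,1) (19,5) (19,110/7) (15,130/7)]
4. After y ≤ 19: [(15,1) (91/5,1) (19,5) (19,110/7) (15,130/7)]
5. Canonical ring: [(15,1) (91/5,1) (19,5) (19,110/7) (15,130/7)]

Clipped polygon: [(15,1) (91/5,1) (19,5) (19,110/7) (15,130/7)]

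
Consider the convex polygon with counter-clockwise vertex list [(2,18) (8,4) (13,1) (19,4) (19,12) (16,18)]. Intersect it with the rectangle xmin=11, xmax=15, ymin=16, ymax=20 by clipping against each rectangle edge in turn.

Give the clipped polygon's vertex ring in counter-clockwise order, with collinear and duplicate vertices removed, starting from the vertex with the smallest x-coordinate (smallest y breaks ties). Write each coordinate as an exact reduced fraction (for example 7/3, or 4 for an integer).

Clipped polygon: [(11,16) (15,16) (15,18) (11,18)]

1. After x ≥ 11: [(11,18) (11,11/5) (13,1) (19,4) (19,12) (16,18)]
2. After x ≤ 15: [(15,18) (11,18) (11,11/5) (13,1) (15,2)]
3. After y ≥ 16: [(15,16) (15,18) (11,18) (11,16)]
4. After y ≤ 20: [(15,16) (15,18) (11,18) (11,16)]
5. Canonical ring: [(11,16) (15,16) (15,18) (11,18)]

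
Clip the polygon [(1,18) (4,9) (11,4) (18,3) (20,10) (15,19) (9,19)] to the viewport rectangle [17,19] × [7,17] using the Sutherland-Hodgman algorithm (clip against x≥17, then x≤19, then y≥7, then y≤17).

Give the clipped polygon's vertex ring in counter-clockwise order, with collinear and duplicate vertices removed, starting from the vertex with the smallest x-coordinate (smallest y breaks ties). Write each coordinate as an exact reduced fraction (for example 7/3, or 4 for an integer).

Clipped polygon: [(17,7) (19,7) (19,59/5) (17,77/5)]

1. After x ≥ 17: [(17,22/7) (18,3) (20,10) (17,77/5)]
2. After x ≤ 19: [(17,22/7) (18,3) (19,13/2) (19,59/5) (17,77/5)]
3. After y ≥ 7: [(17,7) (19,7) (19,59/5) (17,77/5)]
4. After y ≤ 17: [(17,7) (19,7) (19,59/5) (17,77/5)]
5. Canonical ring: [(17,7) (19,7) (19,59/5) (17,77/5)]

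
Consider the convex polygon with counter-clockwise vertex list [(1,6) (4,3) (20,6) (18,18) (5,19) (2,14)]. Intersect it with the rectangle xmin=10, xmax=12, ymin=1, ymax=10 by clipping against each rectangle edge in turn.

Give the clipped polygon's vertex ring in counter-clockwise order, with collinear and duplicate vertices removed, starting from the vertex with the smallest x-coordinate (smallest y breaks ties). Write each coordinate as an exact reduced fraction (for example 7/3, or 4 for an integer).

1. After x ≥ 10: [(10,33/8) (20,6) (18,18) (10,242/13)]
2. After x ≤ 12: [(10,33/8) (12,9/2) (12,240/13) (10,242/13)]
3. After y ≥ 1: [(10,33/8) (12,9/2) (12,240/13) (10,242/13)]
4. After y ≤ 10: [(10,10) (10,33/8) (12,9/2) (12,10)]
5. Canonical ring: [(10,33/8) (12,9/2) (12,10) (10,10)]

Clipped polygon: [(10,33/8) (12,9/2) (12,10) (10,10)]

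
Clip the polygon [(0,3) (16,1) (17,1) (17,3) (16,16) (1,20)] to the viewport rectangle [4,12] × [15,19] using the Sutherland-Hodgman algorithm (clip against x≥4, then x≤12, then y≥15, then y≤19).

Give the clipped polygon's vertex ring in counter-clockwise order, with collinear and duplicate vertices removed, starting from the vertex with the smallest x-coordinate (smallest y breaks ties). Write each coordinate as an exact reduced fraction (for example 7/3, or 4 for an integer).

Clipped polygon: [(4,15) (12,15) (12,256/15) (19/4,19) (4,19)]

1. After x ≥ 4: [(4,5/2) (16,1) (17,1) (17,3) (16,16) (4,96/5)]
2. After x ≤ 12: [(4,5/2) (12,3/2) (12,256/15) (4,96/5)]
3. After y ≥ 15: [(4,15) (12,15) (12,256/15) (4,96/5)]
4. After y ≤ 19: [(4,19) (4,15) (12,15) (12,256/15) (19/4,19)]
5. Canonical ring: [(4,15) (12,15) (12,256/15) (19/4,19) (4,19)]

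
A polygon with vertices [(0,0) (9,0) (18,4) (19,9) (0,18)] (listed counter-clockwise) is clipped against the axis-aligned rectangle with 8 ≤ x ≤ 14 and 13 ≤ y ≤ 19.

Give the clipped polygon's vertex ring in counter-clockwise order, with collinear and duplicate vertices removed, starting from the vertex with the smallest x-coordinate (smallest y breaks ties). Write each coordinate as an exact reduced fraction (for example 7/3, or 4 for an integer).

Clipped polygon: [(8,13) (95/9,13) (8,270/19)]

1. After x ≥ 8: [(8,0) (9,0) (18,4) (19,9) (8,270/19)]
2. After x ≤ 14: [(8,0) (9,0) (14,20/9) (14,216/19) (8,270/19)]
3. After y ≥ 13: [(8,13) (95/9,13) (8,270/19)]
4. After y ≤ 19: [(8,13) (95/9,13) (8,270/19)]
5. Canonical ring: [(8,13) (95/9,13) (8,270/19)]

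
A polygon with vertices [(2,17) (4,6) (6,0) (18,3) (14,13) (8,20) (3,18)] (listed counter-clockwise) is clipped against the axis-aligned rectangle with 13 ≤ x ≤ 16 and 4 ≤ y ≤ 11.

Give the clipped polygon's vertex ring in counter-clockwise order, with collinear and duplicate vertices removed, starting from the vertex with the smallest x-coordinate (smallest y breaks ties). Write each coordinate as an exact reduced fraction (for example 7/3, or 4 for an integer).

1. After x ≥ 13: [(13,7/4) (18,3) (14,13) (13,85/6)]
2. After x ≤ 16: [(13,7/4) (16,5/2) (16,8) (14,13) (13,85/6)]
3. After y ≥ 4: [(13,4) (16,4) (16,8) (14,13) (13,85/6)]
4. After y ≤ 11: [(13,11) (13,4) (16,4) (16,8) (74/5,11)]
5. Canonical ring: [(13,4) (16,4) (16,8) (74/5,11) (13,11)]

Clipped polygon: [(13,4) (16,4) (16,8) (74/5,11) (13,11)]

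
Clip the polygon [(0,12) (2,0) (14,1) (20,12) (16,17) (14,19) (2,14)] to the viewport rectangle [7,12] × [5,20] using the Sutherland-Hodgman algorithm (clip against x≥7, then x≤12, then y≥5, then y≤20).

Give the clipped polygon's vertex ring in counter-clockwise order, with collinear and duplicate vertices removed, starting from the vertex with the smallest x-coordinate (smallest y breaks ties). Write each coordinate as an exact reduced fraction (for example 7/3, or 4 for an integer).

1. After x ≥ 7: [(7,5/12) (14,1) (20,12) (16,17) (14,19) (7,193/12)]
2. After x ≤ 12: [(7,5/12) (12,5/6) (12,109/6) (7,193/12)]
3. After y ≥ 5: [(7,5) (12,5) (12,109/6) (7,193/12)]
4. After y ≤ 20: [(7,5) (12,5) (12,109/6) (7,193/12)]
5. Canonical ring: [(7,5) (12,5) (12,109/6) (7,193/12)]

Clipped polygon: [(7,5) (12,5) (12,109/6) (7,193/12)]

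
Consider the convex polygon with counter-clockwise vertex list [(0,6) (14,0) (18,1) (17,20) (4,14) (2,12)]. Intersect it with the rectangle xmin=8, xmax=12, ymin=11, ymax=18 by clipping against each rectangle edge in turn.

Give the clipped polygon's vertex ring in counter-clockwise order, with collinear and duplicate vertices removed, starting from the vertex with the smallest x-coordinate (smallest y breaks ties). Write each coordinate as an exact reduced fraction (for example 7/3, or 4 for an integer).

1. After x ≥ 8: [(8,18/7) (14,0) (18,1) (17,20) (8,206/13)]
2. After x ≤ 12: [(8,18/7) (12,6/7) (12,230/13) (8,206/13)]
3. After y ≥ 11: [(8,11) (12,11) (12,230/13) (8,206/13)]
4. After y ≤ 18: [(8,11) (12,11) (12,230/13) (8,206/13)]
5. Canonical ring: [(8,11) (12,11) (12,230/13) (8,206/13)]

Clipped polygon: [(8,11) (12,11) (12,230/13) (8,206/13)]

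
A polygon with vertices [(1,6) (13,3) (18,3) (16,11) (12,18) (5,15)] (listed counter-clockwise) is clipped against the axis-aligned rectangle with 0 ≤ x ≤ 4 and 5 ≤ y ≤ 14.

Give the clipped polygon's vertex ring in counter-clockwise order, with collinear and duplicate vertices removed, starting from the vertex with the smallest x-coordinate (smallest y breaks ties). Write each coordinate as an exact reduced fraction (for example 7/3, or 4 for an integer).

Clipped polygon: [(1,6) (4,21/4) (4,51/4)]

1. After x ≥ 0: [(1,6) (13,3) (18,3) (16,11) (12,18) (5,15)]
2. After x ≤ 4: [(4,51/4) (1,6) (4,21/4)]
3. After y ≥ 5: [(4,51/4) (1,6) (4,21/4)]
4. After y ≤ 14: [(4,51/4) (1,6) (4,21/4)]
5. Canonical ring: [(1,6) (4,21/4) (4,51/4)]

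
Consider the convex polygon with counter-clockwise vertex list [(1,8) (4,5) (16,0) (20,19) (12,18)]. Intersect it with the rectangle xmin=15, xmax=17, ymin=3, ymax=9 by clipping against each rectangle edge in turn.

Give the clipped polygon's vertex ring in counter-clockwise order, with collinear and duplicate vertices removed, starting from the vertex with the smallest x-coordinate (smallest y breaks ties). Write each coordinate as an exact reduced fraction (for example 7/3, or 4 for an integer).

Clipped polygon: [(15,3) (316/19,3) (17,19/4) (17,9) (15,9)]

1. After x ≥ 15: [(15,5/12) (16,0) (20,19) (15,147/8)]
2. After x ≤ 17: [(15,5/12) (16,0) (17,19/4) (17,149/8) (15,147/8)]
3. After y ≥ 3: [(15,3) (316/19,3) (17,19/4) (17,149/8) (15,147/8)]
4. After y ≤ 9: [(15,9) (15,3) (316/19,3) (17,19/4) (17,9)]
5. Canonical ring: [(15,3) (316/19,3) (17,19/4) (17,9) (15,9)]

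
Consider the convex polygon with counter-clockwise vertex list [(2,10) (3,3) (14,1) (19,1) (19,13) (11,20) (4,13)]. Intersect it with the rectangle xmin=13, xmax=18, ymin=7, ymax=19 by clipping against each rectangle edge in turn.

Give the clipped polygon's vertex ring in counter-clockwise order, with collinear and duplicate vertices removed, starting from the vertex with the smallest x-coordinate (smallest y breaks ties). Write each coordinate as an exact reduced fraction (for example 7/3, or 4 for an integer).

Clipped polygon: [(13,7) (18,7) (18,111/8) (13,73/4)]

1. After x ≥ 13: [(13,13/11) (14,1) (19,1) (19,13) (13,73/4)]
2. After x ≤ 18: [(13,13/11) (14,1) (18,1) (18,111/8) (13,73/4)]
3. After y ≥ 7: [(13,7) (18,7) (18,111/8) (13,73/4)]
4. After y ≤ 19: [(13,7) (18,7) (18,111/8) (13,73/4)]
5. Canonical ring: [(13,7) (18,7) (18,111/8) (13,73/4)]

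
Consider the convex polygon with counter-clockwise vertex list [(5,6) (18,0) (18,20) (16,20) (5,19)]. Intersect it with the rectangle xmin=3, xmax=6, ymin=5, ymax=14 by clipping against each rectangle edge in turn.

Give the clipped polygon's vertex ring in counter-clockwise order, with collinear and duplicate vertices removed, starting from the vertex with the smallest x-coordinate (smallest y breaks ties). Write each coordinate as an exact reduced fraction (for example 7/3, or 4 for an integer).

Clipped polygon: [(5,6) (6,72/13) (6,14) (5,14)]

1. After x ≥ 3: [(5,6) (18,0) (18,20) (16,20) (5,19)]
2. After x ≤ 6: [(5,6) (6,72/13) (6,210/11) (5,19)]
3. After y ≥ 5: [(5,6) (6,72/13) (6,210/11) (5,19)]
4. After y ≤ 14: [(5,14) (5,6) (6,72/13) (6,14)]
5. Canonical ring: [(5,6) (6,72/13) (6,14) (5,14)]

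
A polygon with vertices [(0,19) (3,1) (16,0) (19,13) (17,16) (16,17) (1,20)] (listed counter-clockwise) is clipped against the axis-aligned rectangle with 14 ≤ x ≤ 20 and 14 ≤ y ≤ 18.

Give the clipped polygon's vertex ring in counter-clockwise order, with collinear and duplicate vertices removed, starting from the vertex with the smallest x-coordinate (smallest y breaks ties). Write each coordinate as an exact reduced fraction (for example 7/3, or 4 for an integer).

Clipped polygon: [(14,14) (55/3,14) (17,16) (16,17) (14,87/5)]

1. After x ≥ 14: [(14,2/13) (16,0) (19,13) (17,16) (16,17) (14,87/5)]
2. After x ≤ 20: [(14,2/13) (16,0) (19,13) (17,16) (16,17) (14,87/5)]
3. After y ≥ 14: [(14,14) (55/3,14) (17,16) (16,17) (14,87/5)]
4. After y ≤ 18: [(14,14) (55/3,14) (17,16) (16,17) (14,87/5)]
5. Canonical ring: [(14,14) (55/3,14) (17,16) (16,17) (14,87/5)]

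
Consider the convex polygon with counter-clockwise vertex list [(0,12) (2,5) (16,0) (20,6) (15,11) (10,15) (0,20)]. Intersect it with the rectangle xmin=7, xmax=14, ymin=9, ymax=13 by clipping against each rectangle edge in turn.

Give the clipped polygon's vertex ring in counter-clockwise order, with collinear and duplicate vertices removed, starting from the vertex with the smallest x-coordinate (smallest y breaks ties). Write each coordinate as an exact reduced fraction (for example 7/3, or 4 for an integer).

1. After x ≥ 7: [(7,45/14) (16,0) (20,6) (15,11) (10,15) (7,33/2)]
2. After x ≤ 14: [(7,45/14) (14,5/7) (14,59/5) (10,15) (7,33/2)]
3. After y ≥ 9: [(7,9) (14,9) (14,59/5) (10,15) (7,33/2)]
4. After y ≤ 13: [(7,13) (7,9) (14,9) (14,59/5) (25/2,13)]
5. Canonical ring: [(7,9) (14,9) (14,59/5) (25/2,13) (7,13)]

Clipped polygon: [(7,9) (14,9) (14,59/5) (25/2,13) (7,13)]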